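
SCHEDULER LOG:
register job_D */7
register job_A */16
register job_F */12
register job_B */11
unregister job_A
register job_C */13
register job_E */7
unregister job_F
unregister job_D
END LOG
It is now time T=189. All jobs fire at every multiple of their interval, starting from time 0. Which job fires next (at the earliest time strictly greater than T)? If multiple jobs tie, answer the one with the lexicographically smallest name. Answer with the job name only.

Op 1: register job_D */7 -> active={job_D:*/7}
Op 2: register job_A */16 -> active={job_A:*/16, job_D:*/7}
Op 3: register job_F */12 -> active={job_A:*/16, job_D:*/7, job_F:*/12}
Op 4: register job_B */11 -> active={job_A:*/16, job_B:*/11, job_D:*/7, job_F:*/12}
Op 5: unregister job_A -> active={job_B:*/11, job_D:*/7, job_F:*/12}
Op 6: register job_C */13 -> active={job_B:*/11, job_C:*/13, job_D:*/7, job_F:*/12}
Op 7: register job_E */7 -> active={job_B:*/11, job_C:*/13, job_D:*/7, job_E:*/7, job_F:*/12}
Op 8: unregister job_F -> active={job_B:*/11, job_C:*/13, job_D:*/7, job_E:*/7}
Op 9: unregister job_D -> active={job_B:*/11, job_C:*/13, job_E:*/7}
  job_B: interval 11, next fire after T=189 is 198
  job_C: interval 13, next fire after T=189 is 195
  job_E: interval 7, next fire after T=189 is 196
Earliest = 195, winner (lex tiebreak) = job_C

Answer: job_C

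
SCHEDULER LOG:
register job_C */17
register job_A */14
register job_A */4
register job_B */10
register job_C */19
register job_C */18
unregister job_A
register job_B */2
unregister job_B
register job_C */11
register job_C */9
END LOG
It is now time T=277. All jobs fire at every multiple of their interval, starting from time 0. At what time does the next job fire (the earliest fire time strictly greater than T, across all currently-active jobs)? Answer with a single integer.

Op 1: register job_C */17 -> active={job_C:*/17}
Op 2: register job_A */14 -> active={job_A:*/14, job_C:*/17}
Op 3: register job_A */4 -> active={job_A:*/4, job_C:*/17}
Op 4: register job_B */10 -> active={job_A:*/4, job_B:*/10, job_C:*/17}
Op 5: register job_C */19 -> active={job_A:*/4, job_B:*/10, job_C:*/19}
Op 6: register job_C */18 -> active={job_A:*/4, job_B:*/10, job_C:*/18}
Op 7: unregister job_A -> active={job_B:*/10, job_C:*/18}
Op 8: register job_B */2 -> active={job_B:*/2, job_C:*/18}
Op 9: unregister job_B -> active={job_C:*/18}
Op 10: register job_C */11 -> active={job_C:*/11}
Op 11: register job_C */9 -> active={job_C:*/9}
  job_C: interval 9, next fire after T=277 is 279
Earliest fire time = 279 (job job_C)

Answer: 279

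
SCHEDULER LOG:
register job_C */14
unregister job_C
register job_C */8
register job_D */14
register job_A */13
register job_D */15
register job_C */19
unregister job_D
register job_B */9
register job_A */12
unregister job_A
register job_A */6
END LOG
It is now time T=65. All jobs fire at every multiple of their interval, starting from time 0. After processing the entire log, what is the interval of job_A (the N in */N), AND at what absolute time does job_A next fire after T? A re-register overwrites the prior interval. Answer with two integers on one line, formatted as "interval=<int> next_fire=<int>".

Answer: interval=6 next_fire=66

Derivation:
Op 1: register job_C */14 -> active={job_C:*/14}
Op 2: unregister job_C -> active={}
Op 3: register job_C */8 -> active={job_C:*/8}
Op 4: register job_D */14 -> active={job_C:*/8, job_D:*/14}
Op 5: register job_A */13 -> active={job_A:*/13, job_C:*/8, job_D:*/14}
Op 6: register job_D */15 -> active={job_A:*/13, job_C:*/8, job_D:*/15}
Op 7: register job_C */19 -> active={job_A:*/13, job_C:*/19, job_D:*/15}
Op 8: unregister job_D -> active={job_A:*/13, job_C:*/19}
Op 9: register job_B */9 -> active={job_A:*/13, job_B:*/9, job_C:*/19}
Op 10: register job_A */12 -> active={job_A:*/12, job_B:*/9, job_C:*/19}
Op 11: unregister job_A -> active={job_B:*/9, job_C:*/19}
Op 12: register job_A */6 -> active={job_A:*/6, job_B:*/9, job_C:*/19}
Final interval of job_A = 6
Next fire of job_A after T=65: (65//6+1)*6 = 66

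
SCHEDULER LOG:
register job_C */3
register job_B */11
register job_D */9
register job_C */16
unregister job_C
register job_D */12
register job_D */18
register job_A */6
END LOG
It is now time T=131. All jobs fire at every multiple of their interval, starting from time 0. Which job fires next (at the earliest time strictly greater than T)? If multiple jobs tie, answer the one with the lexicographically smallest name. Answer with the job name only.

Answer: job_A

Derivation:
Op 1: register job_C */3 -> active={job_C:*/3}
Op 2: register job_B */11 -> active={job_B:*/11, job_C:*/3}
Op 3: register job_D */9 -> active={job_B:*/11, job_C:*/3, job_D:*/9}
Op 4: register job_C */16 -> active={job_B:*/11, job_C:*/16, job_D:*/9}
Op 5: unregister job_C -> active={job_B:*/11, job_D:*/9}
Op 6: register job_D */12 -> active={job_B:*/11, job_D:*/12}
Op 7: register job_D */18 -> active={job_B:*/11, job_D:*/18}
Op 8: register job_A */6 -> active={job_A:*/6, job_B:*/11, job_D:*/18}
  job_A: interval 6, next fire after T=131 is 132
  job_B: interval 11, next fire after T=131 is 132
  job_D: interval 18, next fire after T=131 is 144
Earliest = 132, winner (lex tiebreak) = job_A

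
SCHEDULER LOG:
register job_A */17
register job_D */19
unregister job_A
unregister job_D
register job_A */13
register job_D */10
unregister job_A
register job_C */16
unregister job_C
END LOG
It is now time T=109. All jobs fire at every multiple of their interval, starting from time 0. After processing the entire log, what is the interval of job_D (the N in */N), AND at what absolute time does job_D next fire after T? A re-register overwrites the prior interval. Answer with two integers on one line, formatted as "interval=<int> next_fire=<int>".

Answer: interval=10 next_fire=110

Derivation:
Op 1: register job_A */17 -> active={job_A:*/17}
Op 2: register job_D */19 -> active={job_A:*/17, job_D:*/19}
Op 3: unregister job_A -> active={job_D:*/19}
Op 4: unregister job_D -> active={}
Op 5: register job_A */13 -> active={job_A:*/13}
Op 6: register job_D */10 -> active={job_A:*/13, job_D:*/10}
Op 7: unregister job_A -> active={job_D:*/10}
Op 8: register job_C */16 -> active={job_C:*/16, job_D:*/10}
Op 9: unregister job_C -> active={job_D:*/10}
Final interval of job_D = 10
Next fire of job_D after T=109: (109//10+1)*10 = 110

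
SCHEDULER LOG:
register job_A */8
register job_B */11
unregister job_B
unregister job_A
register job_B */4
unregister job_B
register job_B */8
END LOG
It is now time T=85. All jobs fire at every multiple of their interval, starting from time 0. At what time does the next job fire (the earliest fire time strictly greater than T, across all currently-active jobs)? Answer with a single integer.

Op 1: register job_A */8 -> active={job_A:*/8}
Op 2: register job_B */11 -> active={job_A:*/8, job_B:*/11}
Op 3: unregister job_B -> active={job_A:*/8}
Op 4: unregister job_A -> active={}
Op 5: register job_B */4 -> active={job_B:*/4}
Op 6: unregister job_B -> active={}
Op 7: register job_B */8 -> active={job_B:*/8}
  job_B: interval 8, next fire after T=85 is 88
Earliest fire time = 88 (job job_B)

Answer: 88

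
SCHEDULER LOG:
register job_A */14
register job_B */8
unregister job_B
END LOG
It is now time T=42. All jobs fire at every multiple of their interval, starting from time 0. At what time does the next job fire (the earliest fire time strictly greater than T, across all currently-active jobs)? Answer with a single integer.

Answer: 56

Derivation:
Op 1: register job_A */14 -> active={job_A:*/14}
Op 2: register job_B */8 -> active={job_A:*/14, job_B:*/8}
Op 3: unregister job_B -> active={job_A:*/14}
  job_A: interval 14, next fire after T=42 is 56
Earliest fire time = 56 (job job_A)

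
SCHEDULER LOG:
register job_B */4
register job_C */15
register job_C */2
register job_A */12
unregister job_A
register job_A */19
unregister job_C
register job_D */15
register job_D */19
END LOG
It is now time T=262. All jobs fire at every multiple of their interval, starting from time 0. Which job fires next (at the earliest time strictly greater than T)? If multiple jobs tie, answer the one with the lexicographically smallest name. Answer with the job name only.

Op 1: register job_B */4 -> active={job_B:*/4}
Op 2: register job_C */15 -> active={job_B:*/4, job_C:*/15}
Op 3: register job_C */2 -> active={job_B:*/4, job_C:*/2}
Op 4: register job_A */12 -> active={job_A:*/12, job_B:*/4, job_C:*/2}
Op 5: unregister job_A -> active={job_B:*/4, job_C:*/2}
Op 6: register job_A */19 -> active={job_A:*/19, job_B:*/4, job_C:*/2}
Op 7: unregister job_C -> active={job_A:*/19, job_B:*/4}
Op 8: register job_D */15 -> active={job_A:*/19, job_B:*/4, job_D:*/15}
Op 9: register job_D */19 -> active={job_A:*/19, job_B:*/4, job_D:*/19}
  job_A: interval 19, next fire after T=262 is 266
  job_B: interval 4, next fire after T=262 is 264
  job_D: interval 19, next fire after T=262 is 266
Earliest = 264, winner (lex tiebreak) = job_B

Answer: job_B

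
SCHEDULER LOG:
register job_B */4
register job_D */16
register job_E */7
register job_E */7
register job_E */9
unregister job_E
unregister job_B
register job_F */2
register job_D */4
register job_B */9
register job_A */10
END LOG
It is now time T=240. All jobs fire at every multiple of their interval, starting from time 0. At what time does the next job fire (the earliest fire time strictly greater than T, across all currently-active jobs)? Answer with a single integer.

Answer: 242

Derivation:
Op 1: register job_B */4 -> active={job_B:*/4}
Op 2: register job_D */16 -> active={job_B:*/4, job_D:*/16}
Op 3: register job_E */7 -> active={job_B:*/4, job_D:*/16, job_E:*/7}
Op 4: register job_E */7 -> active={job_B:*/4, job_D:*/16, job_E:*/7}
Op 5: register job_E */9 -> active={job_B:*/4, job_D:*/16, job_E:*/9}
Op 6: unregister job_E -> active={job_B:*/4, job_D:*/16}
Op 7: unregister job_B -> active={job_D:*/16}
Op 8: register job_F */2 -> active={job_D:*/16, job_F:*/2}
Op 9: register job_D */4 -> active={job_D:*/4, job_F:*/2}
Op 10: register job_B */9 -> active={job_B:*/9, job_D:*/4, job_F:*/2}
Op 11: register job_A */10 -> active={job_A:*/10, job_B:*/9, job_D:*/4, job_F:*/2}
  job_A: interval 10, next fire after T=240 is 250
  job_B: interval 9, next fire after T=240 is 243
  job_D: interval 4, next fire after T=240 is 244
  job_F: interval 2, next fire after T=240 is 242
Earliest fire time = 242 (job job_F)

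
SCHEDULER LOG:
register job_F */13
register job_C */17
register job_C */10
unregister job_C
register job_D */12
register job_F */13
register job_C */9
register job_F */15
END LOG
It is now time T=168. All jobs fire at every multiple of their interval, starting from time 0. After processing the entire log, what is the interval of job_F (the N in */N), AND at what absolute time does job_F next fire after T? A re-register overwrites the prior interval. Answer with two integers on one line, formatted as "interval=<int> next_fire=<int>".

Op 1: register job_F */13 -> active={job_F:*/13}
Op 2: register job_C */17 -> active={job_C:*/17, job_F:*/13}
Op 3: register job_C */10 -> active={job_C:*/10, job_F:*/13}
Op 4: unregister job_C -> active={job_F:*/13}
Op 5: register job_D */12 -> active={job_D:*/12, job_F:*/13}
Op 6: register job_F */13 -> active={job_D:*/12, job_F:*/13}
Op 7: register job_C */9 -> active={job_C:*/9, job_D:*/12, job_F:*/13}
Op 8: register job_F */15 -> active={job_C:*/9, job_D:*/12, job_F:*/15}
Final interval of job_F = 15
Next fire of job_F after T=168: (168//15+1)*15 = 180

Answer: interval=15 next_fire=180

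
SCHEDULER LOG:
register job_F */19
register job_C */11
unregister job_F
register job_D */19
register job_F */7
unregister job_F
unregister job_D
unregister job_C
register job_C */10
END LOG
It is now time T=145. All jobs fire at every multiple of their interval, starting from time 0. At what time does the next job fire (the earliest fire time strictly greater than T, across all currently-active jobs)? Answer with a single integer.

Op 1: register job_F */19 -> active={job_F:*/19}
Op 2: register job_C */11 -> active={job_C:*/11, job_F:*/19}
Op 3: unregister job_F -> active={job_C:*/11}
Op 4: register job_D */19 -> active={job_C:*/11, job_D:*/19}
Op 5: register job_F */7 -> active={job_C:*/11, job_D:*/19, job_F:*/7}
Op 6: unregister job_F -> active={job_C:*/11, job_D:*/19}
Op 7: unregister job_D -> active={job_C:*/11}
Op 8: unregister job_C -> active={}
Op 9: register job_C */10 -> active={job_C:*/10}
  job_C: interval 10, next fire after T=145 is 150
Earliest fire time = 150 (job job_C)

Answer: 150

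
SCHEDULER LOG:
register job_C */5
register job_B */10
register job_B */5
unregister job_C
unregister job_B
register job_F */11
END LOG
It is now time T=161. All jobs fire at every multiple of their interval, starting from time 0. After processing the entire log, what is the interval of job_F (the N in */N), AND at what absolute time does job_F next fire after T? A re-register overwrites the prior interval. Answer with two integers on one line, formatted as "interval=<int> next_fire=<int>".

Answer: interval=11 next_fire=165

Derivation:
Op 1: register job_C */5 -> active={job_C:*/5}
Op 2: register job_B */10 -> active={job_B:*/10, job_C:*/5}
Op 3: register job_B */5 -> active={job_B:*/5, job_C:*/5}
Op 4: unregister job_C -> active={job_B:*/5}
Op 5: unregister job_B -> active={}
Op 6: register job_F */11 -> active={job_F:*/11}
Final interval of job_F = 11
Next fire of job_F after T=161: (161//11+1)*11 = 165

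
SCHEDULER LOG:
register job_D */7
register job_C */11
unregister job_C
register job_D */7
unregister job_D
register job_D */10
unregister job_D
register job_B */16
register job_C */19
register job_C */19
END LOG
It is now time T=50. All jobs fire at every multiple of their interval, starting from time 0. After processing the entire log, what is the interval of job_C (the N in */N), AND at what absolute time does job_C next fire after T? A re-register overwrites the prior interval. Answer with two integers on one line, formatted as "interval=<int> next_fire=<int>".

Op 1: register job_D */7 -> active={job_D:*/7}
Op 2: register job_C */11 -> active={job_C:*/11, job_D:*/7}
Op 3: unregister job_C -> active={job_D:*/7}
Op 4: register job_D */7 -> active={job_D:*/7}
Op 5: unregister job_D -> active={}
Op 6: register job_D */10 -> active={job_D:*/10}
Op 7: unregister job_D -> active={}
Op 8: register job_B */16 -> active={job_B:*/16}
Op 9: register job_C */19 -> active={job_B:*/16, job_C:*/19}
Op 10: register job_C */19 -> active={job_B:*/16, job_C:*/19}
Final interval of job_C = 19
Next fire of job_C after T=50: (50//19+1)*19 = 57

Answer: interval=19 next_fire=57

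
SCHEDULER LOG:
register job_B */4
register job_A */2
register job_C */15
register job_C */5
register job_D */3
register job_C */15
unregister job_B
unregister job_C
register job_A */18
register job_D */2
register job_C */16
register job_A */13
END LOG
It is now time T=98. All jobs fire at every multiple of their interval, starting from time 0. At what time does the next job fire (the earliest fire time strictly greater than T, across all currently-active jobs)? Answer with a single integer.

Answer: 100

Derivation:
Op 1: register job_B */4 -> active={job_B:*/4}
Op 2: register job_A */2 -> active={job_A:*/2, job_B:*/4}
Op 3: register job_C */15 -> active={job_A:*/2, job_B:*/4, job_C:*/15}
Op 4: register job_C */5 -> active={job_A:*/2, job_B:*/4, job_C:*/5}
Op 5: register job_D */3 -> active={job_A:*/2, job_B:*/4, job_C:*/5, job_D:*/3}
Op 6: register job_C */15 -> active={job_A:*/2, job_B:*/4, job_C:*/15, job_D:*/3}
Op 7: unregister job_B -> active={job_A:*/2, job_C:*/15, job_D:*/3}
Op 8: unregister job_C -> active={job_A:*/2, job_D:*/3}
Op 9: register job_A */18 -> active={job_A:*/18, job_D:*/3}
Op 10: register job_D */2 -> active={job_A:*/18, job_D:*/2}
Op 11: register job_C */16 -> active={job_A:*/18, job_C:*/16, job_D:*/2}
Op 12: register job_A */13 -> active={job_A:*/13, job_C:*/16, job_D:*/2}
  job_A: interval 13, next fire after T=98 is 104
  job_C: interval 16, next fire after T=98 is 112
  job_D: interval 2, next fire after T=98 is 100
Earliest fire time = 100 (job job_D)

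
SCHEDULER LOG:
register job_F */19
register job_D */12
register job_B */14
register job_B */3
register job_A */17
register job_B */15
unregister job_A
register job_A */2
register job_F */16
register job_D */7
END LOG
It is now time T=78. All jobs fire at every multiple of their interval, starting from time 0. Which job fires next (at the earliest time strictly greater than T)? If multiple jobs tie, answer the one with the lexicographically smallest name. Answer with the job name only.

Answer: job_A

Derivation:
Op 1: register job_F */19 -> active={job_F:*/19}
Op 2: register job_D */12 -> active={job_D:*/12, job_F:*/19}
Op 3: register job_B */14 -> active={job_B:*/14, job_D:*/12, job_F:*/19}
Op 4: register job_B */3 -> active={job_B:*/3, job_D:*/12, job_F:*/19}
Op 5: register job_A */17 -> active={job_A:*/17, job_B:*/3, job_D:*/12, job_F:*/19}
Op 6: register job_B */15 -> active={job_A:*/17, job_B:*/15, job_D:*/12, job_F:*/19}
Op 7: unregister job_A -> active={job_B:*/15, job_D:*/12, job_F:*/19}
Op 8: register job_A */2 -> active={job_A:*/2, job_B:*/15, job_D:*/12, job_F:*/19}
Op 9: register job_F */16 -> active={job_A:*/2, job_B:*/15, job_D:*/12, job_F:*/16}
Op 10: register job_D */7 -> active={job_A:*/2, job_B:*/15, job_D:*/7, job_F:*/16}
  job_A: interval 2, next fire after T=78 is 80
  job_B: interval 15, next fire after T=78 is 90
  job_D: interval 7, next fire after T=78 is 84
  job_F: interval 16, next fire after T=78 is 80
Earliest = 80, winner (lex tiebreak) = job_A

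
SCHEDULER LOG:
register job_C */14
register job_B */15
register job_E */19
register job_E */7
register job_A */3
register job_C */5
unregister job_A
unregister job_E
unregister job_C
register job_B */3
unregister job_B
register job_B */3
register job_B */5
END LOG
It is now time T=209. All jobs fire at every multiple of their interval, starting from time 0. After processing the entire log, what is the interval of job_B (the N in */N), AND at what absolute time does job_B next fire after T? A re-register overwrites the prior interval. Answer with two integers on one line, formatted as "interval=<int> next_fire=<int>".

Answer: interval=5 next_fire=210

Derivation:
Op 1: register job_C */14 -> active={job_C:*/14}
Op 2: register job_B */15 -> active={job_B:*/15, job_C:*/14}
Op 3: register job_E */19 -> active={job_B:*/15, job_C:*/14, job_E:*/19}
Op 4: register job_E */7 -> active={job_B:*/15, job_C:*/14, job_E:*/7}
Op 5: register job_A */3 -> active={job_A:*/3, job_B:*/15, job_C:*/14, job_E:*/7}
Op 6: register job_C */5 -> active={job_A:*/3, job_B:*/15, job_C:*/5, job_E:*/7}
Op 7: unregister job_A -> active={job_B:*/15, job_C:*/5, job_E:*/7}
Op 8: unregister job_E -> active={job_B:*/15, job_C:*/5}
Op 9: unregister job_C -> active={job_B:*/15}
Op 10: register job_B */3 -> active={job_B:*/3}
Op 11: unregister job_B -> active={}
Op 12: register job_B */3 -> active={job_B:*/3}
Op 13: register job_B */5 -> active={job_B:*/5}
Final interval of job_B = 5
Next fire of job_B after T=209: (209//5+1)*5 = 210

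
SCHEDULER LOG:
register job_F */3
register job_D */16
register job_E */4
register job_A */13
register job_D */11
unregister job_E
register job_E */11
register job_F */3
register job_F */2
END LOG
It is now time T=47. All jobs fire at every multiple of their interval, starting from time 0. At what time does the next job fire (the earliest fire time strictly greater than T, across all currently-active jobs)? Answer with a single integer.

Op 1: register job_F */3 -> active={job_F:*/3}
Op 2: register job_D */16 -> active={job_D:*/16, job_F:*/3}
Op 3: register job_E */4 -> active={job_D:*/16, job_E:*/4, job_F:*/3}
Op 4: register job_A */13 -> active={job_A:*/13, job_D:*/16, job_E:*/4, job_F:*/3}
Op 5: register job_D */11 -> active={job_A:*/13, job_D:*/11, job_E:*/4, job_F:*/3}
Op 6: unregister job_E -> active={job_A:*/13, job_D:*/11, job_F:*/3}
Op 7: register job_E */11 -> active={job_A:*/13, job_D:*/11, job_E:*/11, job_F:*/3}
Op 8: register job_F */3 -> active={job_A:*/13, job_D:*/11, job_E:*/11, job_F:*/3}
Op 9: register job_F */2 -> active={job_A:*/13, job_D:*/11, job_E:*/11, job_F:*/2}
  job_A: interval 13, next fire after T=47 is 52
  job_D: interval 11, next fire after T=47 is 55
  job_E: interval 11, next fire after T=47 is 55
  job_F: interval 2, next fire after T=47 is 48
Earliest fire time = 48 (job job_F)

Answer: 48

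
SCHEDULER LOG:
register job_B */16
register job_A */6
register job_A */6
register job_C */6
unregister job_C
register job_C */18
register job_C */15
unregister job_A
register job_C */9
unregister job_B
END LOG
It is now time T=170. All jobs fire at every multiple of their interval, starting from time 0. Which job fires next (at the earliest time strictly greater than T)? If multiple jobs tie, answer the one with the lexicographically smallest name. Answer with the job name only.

Answer: job_C

Derivation:
Op 1: register job_B */16 -> active={job_B:*/16}
Op 2: register job_A */6 -> active={job_A:*/6, job_B:*/16}
Op 3: register job_A */6 -> active={job_A:*/6, job_B:*/16}
Op 4: register job_C */6 -> active={job_A:*/6, job_B:*/16, job_C:*/6}
Op 5: unregister job_C -> active={job_A:*/6, job_B:*/16}
Op 6: register job_C */18 -> active={job_A:*/6, job_B:*/16, job_C:*/18}
Op 7: register job_C */15 -> active={job_A:*/6, job_B:*/16, job_C:*/15}
Op 8: unregister job_A -> active={job_B:*/16, job_C:*/15}
Op 9: register job_C */9 -> active={job_B:*/16, job_C:*/9}
Op 10: unregister job_B -> active={job_C:*/9}
  job_C: interval 9, next fire after T=170 is 171
Earliest = 171, winner (lex tiebreak) = job_C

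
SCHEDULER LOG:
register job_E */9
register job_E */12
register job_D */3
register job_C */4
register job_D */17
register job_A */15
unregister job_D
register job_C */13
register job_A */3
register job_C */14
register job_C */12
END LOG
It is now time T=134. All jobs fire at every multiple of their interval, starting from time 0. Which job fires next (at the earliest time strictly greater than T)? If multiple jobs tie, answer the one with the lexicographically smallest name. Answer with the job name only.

Op 1: register job_E */9 -> active={job_E:*/9}
Op 2: register job_E */12 -> active={job_E:*/12}
Op 3: register job_D */3 -> active={job_D:*/3, job_E:*/12}
Op 4: register job_C */4 -> active={job_C:*/4, job_D:*/3, job_E:*/12}
Op 5: register job_D */17 -> active={job_C:*/4, job_D:*/17, job_E:*/12}
Op 6: register job_A */15 -> active={job_A:*/15, job_C:*/4, job_D:*/17, job_E:*/12}
Op 7: unregister job_D -> active={job_A:*/15, job_C:*/4, job_E:*/12}
Op 8: register job_C */13 -> active={job_A:*/15, job_C:*/13, job_E:*/12}
Op 9: register job_A */3 -> active={job_A:*/3, job_C:*/13, job_E:*/12}
Op 10: register job_C */14 -> active={job_A:*/3, job_C:*/14, job_E:*/12}
Op 11: register job_C */12 -> active={job_A:*/3, job_C:*/12, job_E:*/12}
  job_A: interval 3, next fire after T=134 is 135
  job_C: interval 12, next fire after T=134 is 144
  job_E: interval 12, next fire after T=134 is 144
Earliest = 135, winner (lex tiebreak) = job_A

Answer: job_A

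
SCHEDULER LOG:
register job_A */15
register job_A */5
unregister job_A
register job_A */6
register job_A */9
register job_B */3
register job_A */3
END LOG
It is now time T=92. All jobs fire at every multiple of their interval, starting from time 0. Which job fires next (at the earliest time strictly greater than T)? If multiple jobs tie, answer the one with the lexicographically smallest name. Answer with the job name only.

Op 1: register job_A */15 -> active={job_A:*/15}
Op 2: register job_A */5 -> active={job_A:*/5}
Op 3: unregister job_A -> active={}
Op 4: register job_A */6 -> active={job_A:*/6}
Op 5: register job_A */9 -> active={job_A:*/9}
Op 6: register job_B */3 -> active={job_A:*/9, job_B:*/3}
Op 7: register job_A */3 -> active={job_A:*/3, job_B:*/3}
  job_A: interval 3, next fire after T=92 is 93
  job_B: interval 3, next fire after T=92 is 93
Earliest = 93, winner (lex tiebreak) = job_A

Answer: job_A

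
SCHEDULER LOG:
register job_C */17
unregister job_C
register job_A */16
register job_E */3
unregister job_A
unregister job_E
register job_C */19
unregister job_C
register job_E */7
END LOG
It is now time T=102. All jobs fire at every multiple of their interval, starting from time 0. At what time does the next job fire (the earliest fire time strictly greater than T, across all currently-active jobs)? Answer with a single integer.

Op 1: register job_C */17 -> active={job_C:*/17}
Op 2: unregister job_C -> active={}
Op 3: register job_A */16 -> active={job_A:*/16}
Op 4: register job_E */3 -> active={job_A:*/16, job_E:*/3}
Op 5: unregister job_A -> active={job_E:*/3}
Op 6: unregister job_E -> active={}
Op 7: register job_C */19 -> active={job_C:*/19}
Op 8: unregister job_C -> active={}
Op 9: register job_E */7 -> active={job_E:*/7}
  job_E: interval 7, next fire after T=102 is 105
Earliest fire time = 105 (job job_E)

Answer: 105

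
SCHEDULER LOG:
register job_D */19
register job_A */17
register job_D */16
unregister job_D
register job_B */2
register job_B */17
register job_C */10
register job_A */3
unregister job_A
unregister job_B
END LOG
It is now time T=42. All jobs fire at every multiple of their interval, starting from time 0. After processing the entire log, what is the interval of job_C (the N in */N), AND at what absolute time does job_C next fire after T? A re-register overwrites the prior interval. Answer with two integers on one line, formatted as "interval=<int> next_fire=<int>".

Op 1: register job_D */19 -> active={job_D:*/19}
Op 2: register job_A */17 -> active={job_A:*/17, job_D:*/19}
Op 3: register job_D */16 -> active={job_A:*/17, job_D:*/16}
Op 4: unregister job_D -> active={job_A:*/17}
Op 5: register job_B */2 -> active={job_A:*/17, job_B:*/2}
Op 6: register job_B */17 -> active={job_A:*/17, job_B:*/17}
Op 7: register job_C */10 -> active={job_A:*/17, job_B:*/17, job_C:*/10}
Op 8: register job_A */3 -> active={job_A:*/3, job_B:*/17, job_C:*/10}
Op 9: unregister job_A -> active={job_B:*/17, job_C:*/10}
Op 10: unregister job_B -> active={job_C:*/10}
Final interval of job_C = 10
Next fire of job_C after T=42: (42//10+1)*10 = 50

Answer: interval=10 next_fire=50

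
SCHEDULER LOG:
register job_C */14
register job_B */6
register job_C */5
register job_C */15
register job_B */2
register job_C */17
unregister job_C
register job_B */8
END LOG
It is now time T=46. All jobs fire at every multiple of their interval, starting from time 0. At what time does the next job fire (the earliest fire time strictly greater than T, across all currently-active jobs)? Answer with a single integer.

Answer: 48

Derivation:
Op 1: register job_C */14 -> active={job_C:*/14}
Op 2: register job_B */6 -> active={job_B:*/6, job_C:*/14}
Op 3: register job_C */5 -> active={job_B:*/6, job_C:*/5}
Op 4: register job_C */15 -> active={job_B:*/6, job_C:*/15}
Op 5: register job_B */2 -> active={job_B:*/2, job_C:*/15}
Op 6: register job_C */17 -> active={job_B:*/2, job_C:*/17}
Op 7: unregister job_C -> active={job_B:*/2}
Op 8: register job_B */8 -> active={job_B:*/8}
  job_B: interval 8, next fire after T=46 is 48
Earliest fire time = 48 (job job_B)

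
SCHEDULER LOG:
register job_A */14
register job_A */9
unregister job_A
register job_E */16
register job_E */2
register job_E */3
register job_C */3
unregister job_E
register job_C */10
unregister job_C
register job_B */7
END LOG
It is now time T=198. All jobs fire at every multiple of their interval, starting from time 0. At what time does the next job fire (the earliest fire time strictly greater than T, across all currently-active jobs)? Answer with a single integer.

Op 1: register job_A */14 -> active={job_A:*/14}
Op 2: register job_A */9 -> active={job_A:*/9}
Op 3: unregister job_A -> active={}
Op 4: register job_E */16 -> active={job_E:*/16}
Op 5: register job_E */2 -> active={job_E:*/2}
Op 6: register job_E */3 -> active={job_E:*/3}
Op 7: register job_C */3 -> active={job_C:*/3, job_E:*/3}
Op 8: unregister job_E -> active={job_C:*/3}
Op 9: register job_C */10 -> active={job_C:*/10}
Op 10: unregister job_C -> active={}
Op 11: register job_B */7 -> active={job_B:*/7}
  job_B: interval 7, next fire after T=198 is 203
Earliest fire time = 203 (job job_B)

Answer: 203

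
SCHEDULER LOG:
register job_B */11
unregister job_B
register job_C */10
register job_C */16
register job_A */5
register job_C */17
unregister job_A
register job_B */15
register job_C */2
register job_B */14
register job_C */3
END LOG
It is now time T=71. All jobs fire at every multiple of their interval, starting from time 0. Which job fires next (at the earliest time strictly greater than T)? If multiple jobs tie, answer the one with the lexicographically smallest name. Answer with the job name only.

Op 1: register job_B */11 -> active={job_B:*/11}
Op 2: unregister job_B -> active={}
Op 3: register job_C */10 -> active={job_C:*/10}
Op 4: register job_C */16 -> active={job_C:*/16}
Op 5: register job_A */5 -> active={job_A:*/5, job_C:*/16}
Op 6: register job_C */17 -> active={job_A:*/5, job_C:*/17}
Op 7: unregister job_A -> active={job_C:*/17}
Op 8: register job_B */15 -> active={job_B:*/15, job_C:*/17}
Op 9: register job_C */2 -> active={job_B:*/15, job_C:*/2}
Op 10: register job_B */14 -> active={job_B:*/14, job_C:*/2}
Op 11: register job_C */3 -> active={job_B:*/14, job_C:*/3}
  job_B: interval 14, next fire after T=71 is 84
  job_C: interval 3, next fire after T=71 is 72
Earliest = 72, winner (lex tiebreak) = job_C

Answer: job_C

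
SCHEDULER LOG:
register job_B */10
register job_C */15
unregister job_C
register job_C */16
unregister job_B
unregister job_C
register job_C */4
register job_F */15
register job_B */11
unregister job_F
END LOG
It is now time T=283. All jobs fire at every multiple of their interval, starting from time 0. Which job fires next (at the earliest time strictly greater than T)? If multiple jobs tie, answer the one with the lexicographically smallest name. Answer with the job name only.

Answer: job_C

Derivation:
Op 1: register job_B */10 -> active={job_B:*/10}
Op 2: register job_C */15 -> active={job_B:*/10, job_C:*/15}
Op 3: unregister job_C -> active={job_B:*/10}
Op 4: register job_C */16 -> active={job_B:*/10, job_C:*/16}
Op 5: unregister job_B -> active={job_C:*/16}
Op 6: unregister job_C -> active={}
Op 7: register job_C */4 -> active={job_C:*/4}
Op 8: register job_F */15 -> active={job_C:*/4, job_F:*/15}
Op 9: register job_B */11 -> active={job_B:*/11, job_C:*/4, job_F:*/15}
Op 10: unregister job_F -> active={job_B:*/11, job_C:*/4}
  job_B: interval 11, next fire after T=283 is 286
  job_C: interval 4, next fire after T=283 is 284
Earliest = 284, winner (lex tiebreak) = job_C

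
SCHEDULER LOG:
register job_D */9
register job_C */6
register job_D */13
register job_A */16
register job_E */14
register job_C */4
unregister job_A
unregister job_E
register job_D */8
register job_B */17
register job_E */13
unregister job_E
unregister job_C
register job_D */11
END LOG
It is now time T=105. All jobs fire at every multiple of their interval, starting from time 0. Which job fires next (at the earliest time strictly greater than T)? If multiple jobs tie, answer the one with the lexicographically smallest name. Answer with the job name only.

Answer: job_D

Derivation:
Op 1: register job_D */9 -> active={job_D:*/9}
Op 2: register job_C */6 -> active={job_C:*/6, job_D:*/9}
Op 3: register job_D */13 -> active={job_C:*/6, job_D:*/13}
Op 4: register job_A */16 -> active={job_A:*/16, job_C:*/6, job_D:*/13}
Op 5: register job_E */14 -> active={job_A:*/16, job_C:*/6, job_D:*/13, job_E:*/14}
Op 6: register job_C */4 -> active={job_A:*/16, job_C:*/4, job_D:*/13, job_E:*/14}
Op 7: unregister job_A -> active={job_C:*/4, job_D:*/13, job_E:*/14}
Op 8: unregister job_E -> active={job_C:*/4, job_D:*/13}
Op 9: register job_D */8 -> active={job_C:*/4, job_D:*/8}
Op 10: register job_B */17 -> active={job_B:*/17, job_C:*/4, job_D:*/8}
Op 11: register job_E */13 -> active={job_B:*/17, job_C:*/4, job_D:*/8, job_E:*/13}
Op 12: unregister job_E -> active={job_B:*/17, job_C:*/4, job_D:*/8}
Op 13: unregister job_C -> active={job_B:*/17, job_D:*/8}
Op 14: register job_D */11 -> active={job_B:*/17, job_D:*/11}
  job_B: interval 17, next fire after T=105 is 119
  job_D: interval 11, next fire after T=105 is 110
Earliest = 110, winner (lex tiebreak) = job_D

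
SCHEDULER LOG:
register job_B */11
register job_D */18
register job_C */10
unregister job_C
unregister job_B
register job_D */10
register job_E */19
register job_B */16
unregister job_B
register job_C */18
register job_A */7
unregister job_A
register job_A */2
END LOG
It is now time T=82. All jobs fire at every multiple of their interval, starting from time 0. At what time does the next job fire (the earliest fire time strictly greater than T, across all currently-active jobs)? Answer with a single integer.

Op 1: register job_B */11 -> active={job_B:*/11}
Op 2: register job_D */18 -> active={job_B:*/11, job_D:*/18}
Op 3: register job_C */10 -> active={job_B:*/11, job_C:*/10, job_D:*/18}
Op 4: unregister job_C -> active={job_B:*/11, job_D:*/18}
Op 5: unregister job_B -> active={job_D:*/18}
Op 6: register job_D */10 -> active={job_D:*/10}
Op 7: register job_E */19 -> active={job_D:*/10, job_E:*/19}
Op 8: register job_B */16 -> active={job_B:*/16, job_D:*/10, job_E:*/19}
Op 9: unregister job_B -> active={job_D:*/10, job_E:*/19}
Op 10: register job_C */18 -> active={job_C:*/18, job_D:*/10, job_E:*/19}
Op 11: register job_A */7 -> active={job_A:*/7, job_C:*/18, job_D:*/10, job_E:*/19}
Op 12: unregister job_A -> active={job_C:*/18, job_D:*/10, job_E:*/19}
Op 13: register job_A */2 -> active={job_A:*/2, job_C:*/18, job_D:*/10, job_E:*/19}
  job_A: interval 2, next fire after T=82 is 84
  job_C: interval 18, next fire after T=82 is 90
  job_D: interval 10, next fire after T=82 is 90
  job_E: interval 19, next fire after T=82 is 95
Earliest fire time = 84 (job job_A)

Answer: 84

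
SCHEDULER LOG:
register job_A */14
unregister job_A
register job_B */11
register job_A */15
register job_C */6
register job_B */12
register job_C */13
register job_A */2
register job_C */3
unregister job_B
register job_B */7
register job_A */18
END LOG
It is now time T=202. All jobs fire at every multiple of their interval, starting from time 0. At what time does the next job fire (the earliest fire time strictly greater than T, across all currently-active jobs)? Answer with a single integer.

Op 1: register job_A */14 -> active={job_A:*/14}
Op 2: unregister job_A -> active={}
Op 3: register job_B */11 -> active={job_B:*/11}
Op 4: register job_A */15 -> active={job_A:*/15, job_B:*/11}
Op 5: register job_C */6 -> active={job_A:*/15, job_B:*/11, job_C:*/6}
Op 6: register job_B */12 -> active={job_A:*/15, job_B:*/12, job_C:*/6}
Op 7: register job_C */13 -> active={job_A:*/15, job_B:*/12, job_C:*/13}
Op 8: register job_A */2 -> active={job_A:*/2, job_B:*/12, job_C:*/13}
Op 9: register job_C */3 -> active={job_A:*/2, job_B:*/12, job_C:*/3}
Op 10: unregister job_B -> active={job_A:*/2, job_C:*/3}
Op 11: register job_B */7 -> active={job_A:*/2, job_B:*/7, job_C:*/3}
Op 12: register job_A */18 -> active={job_A:*/18, job_B:*/7, job_C:*/3}
  job_A: interval 18, next fire after T=202 is 216
  job_B: interval 7, next fire after T=202 is 203
  job_C: interval 3, next fire after T=202 is 204
Earliest fire time = 203 (job job_B)

Answer: 203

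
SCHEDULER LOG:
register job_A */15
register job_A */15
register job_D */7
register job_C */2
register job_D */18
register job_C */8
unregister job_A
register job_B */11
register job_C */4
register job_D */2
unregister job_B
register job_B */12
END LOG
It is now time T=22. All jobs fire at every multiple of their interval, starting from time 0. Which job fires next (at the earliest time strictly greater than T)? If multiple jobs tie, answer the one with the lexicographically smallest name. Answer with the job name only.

Answer: job_B

Derivation:
Op 1: register job_A */15 -> active={job_A:*/15}
Op 2: register job_A */15 -> active={job_A:*/15}
Op 3: register job_D */7 -> active={job_A:*/15, job_D:*/7}
Op 4: register job_C */2 -> active={job_A:*/15, job_C:*/2, job_D:*/7}
Op 5: register job_D */18 -> active={job_A:*/15, job_C:*/2, job_D:*/18}
Op 6: register job_C */8 -> active={job_A:*/15, job_C:*/8, job_D:*/18}
Op 7: unregister job_A -> active={job_C:*/8, job_D:*/18}
Op 8: register job_B */11 -> active={job_B:*/11, job_C:*/8, job_D:*/18}
Op 9: register job_C */4 -> active={job_B:*/11, job_C:*/4, job_D:*/18}
Op 10: register job_D */2 -> active={job_B:*/11, job_C:*/4, job_D:*/2}
Op 11: unregister job_B -> active={job_C:*/4, job_D:*/2}
Op 12: register job_B */12 -> active={job_B:*/12, job_C:*/4, job_D:*/2}
  job_B: interval 12, next fire after T=22 is 24
  job_C: interval 4, next fire after T=22 is 24
  job_D: interval 2, next fire after T=22 is 24
Earliest = 24, winner (lex tiebreak) = job_B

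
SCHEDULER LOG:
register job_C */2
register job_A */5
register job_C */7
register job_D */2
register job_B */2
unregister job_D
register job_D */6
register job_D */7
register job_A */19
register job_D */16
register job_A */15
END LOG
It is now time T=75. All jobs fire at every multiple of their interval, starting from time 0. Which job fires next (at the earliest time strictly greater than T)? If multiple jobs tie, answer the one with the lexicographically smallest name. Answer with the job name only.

Op 1: register job_C */2 -> active={job_C:*/2}
Op 2: register job_A */5 -> active={job_A:*/5, job_C:*/2}
Op 3: register job_C */7 -> active={job_A:*/5, job_C:*/7}
Op 4: register job_D */2 -> active={job_A:*/5, job_C:*/7, job_D:*/2}
Op 5: register job_B */2 -> active={job_A:*/5, job_B:*/2, job_C:*/7, job_D:*/2}
Op 6: unregister job_D -> active={job_A:*/5, job_B:*/2, job_C:*/7}
Op 7: register job_D */6 -> active={job_A:*/5, job_B:*/2, job_C:*/7, job_D:*/6}
Op 8: register job_D */7 -> active={job_A:*/5, job_B:*/2, job_C:*/7, job_D:*/7}
Op 9: register job_A */19 -> active={job_A:*/19, job_B:*/2, job_C:*/7, job_D:*/7}
Op 10: register job_D */16 -> active={job_A:*/19, job_B:*/2, job_C:*/7, job_D:*/16}
Op 11: register job_A */15 -> active={job_A:*/15, job_B:*/2, job_C:*/7, job_D:*/16}
  job_A: interval 15, next fire after T=75 is 90
  job_B: interval 2, next fire after T=75 is 76
  job_C: interval 7, next fire after T=75 is 77
  job_D: interval 16, next fire after T=75 is 80
Earliest = 76, winner (lex tiebreak) = job_B

Answer: job_B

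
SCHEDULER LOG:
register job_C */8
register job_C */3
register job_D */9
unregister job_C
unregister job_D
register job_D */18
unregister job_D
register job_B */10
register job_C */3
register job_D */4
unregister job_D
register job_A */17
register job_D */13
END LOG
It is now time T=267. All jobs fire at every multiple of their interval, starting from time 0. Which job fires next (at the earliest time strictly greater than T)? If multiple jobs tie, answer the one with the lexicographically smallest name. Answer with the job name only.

Op 1: register job_C */8 -> active={job_C:*/8}
Op 2: register job_C */3 -> active={job_C:*/3}
Op 3: register job_D */9 -> active={job_C:*/3, job_D:*/9}
Op 4: unregister job_C -> active={job_D:*/9}
Op 5: unregister job_D -> active={}
Op 6: register job_D */18 -> active={job_D:*/18}
Op 7: unregister job_D -> active={}
Op 8: register job_B */10 -> active={job_B:*/10}
Op 9: register job_C */3 -> active={job_B:*/10, job_C:*/3}
Op 10: register job_D */4 -> active={job_B:*/10, job_C:*/3, job_D:*/4}
Op 11: unregister job_D -> active={job_B:*/10, job_C:*/3}
Op 12: register job_A */17 -> active={job_A:*/17, job_B:*/10, job_C:*/3}
Op 13: register job_D */13 -> active={job_A:*/17, job_B:*/10, job_C:*/3, job_D:*/13}
  job_A: interval 17, next fire after T=267 is 272
  job_B: interval 10, next fire after T=267 is 270
  job_C: interval 3, next fire after T=267 is 270
  job_D: interval 13, next fire after T=267 is 273
Earliest = 270, winner (lex tiebreak) = job_B

Answer: job_B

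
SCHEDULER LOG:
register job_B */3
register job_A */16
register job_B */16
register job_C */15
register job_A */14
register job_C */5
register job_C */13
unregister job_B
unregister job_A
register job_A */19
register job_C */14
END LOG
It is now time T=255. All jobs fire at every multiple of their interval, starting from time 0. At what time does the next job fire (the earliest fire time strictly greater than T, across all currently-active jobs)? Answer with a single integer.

Op 1: register job_B */3 -> active={job_B:*/3}
Op 2: register job_A */16 -> active={job_A:*/16, job_B:*/3}
Op 3: register job_B */16 -> active={job_A:*/16, job_B:*/16}
Op 4: register job_C */15 -> active={job_A:*/16, job_B:*/16, job_C:*/15}
Op 5: register job_A */14 -> active={job_A:*/14, job_B:*/16, job_C:*/15}
Op 6: register job_C */5 -> active={job_A:*/14, job_B:*/16, job_C:*/5}
Op 7: register job_C */13 -> active={job_A:*/14, job_B:*/16, job_C:*/13}
Op 8: unregister job_B -> active={job_A:*/14, job_C:*/13}
Op 9: unregister job_A -> active={job_C:*/13}
Op 10: register job_A */19 -> active={job_A:*/19, job_C:*/13}
Op 11: register job_C */14 -> active={job_A:*/19, job_C:*/14}
  job_A: interval 19, next fire after T=255 is 266
  job_C: interval 14, next fire after T=255 is 266
Earliest fire time = 266 (job job_A)

Answer: 266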